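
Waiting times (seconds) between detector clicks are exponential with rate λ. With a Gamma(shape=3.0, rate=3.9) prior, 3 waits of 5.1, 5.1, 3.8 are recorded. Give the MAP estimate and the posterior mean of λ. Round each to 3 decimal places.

MAP estimate = 0.279, posterior mean = 0.335

Σ times = 14.0. Posterior: Gamma(shape = 3.0+3 = 6.0, rate = 3.9+14.0 = 17.9).
Mode = (α−1)/β = 5.0/17.9 = 0.279.
Mean = α/β = 6.0/17.9 = 0.335.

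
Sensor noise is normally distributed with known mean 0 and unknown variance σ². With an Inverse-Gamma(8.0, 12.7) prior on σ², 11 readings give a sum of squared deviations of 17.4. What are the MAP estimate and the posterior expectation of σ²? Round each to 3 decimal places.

Posterior: Inverse-Gamma(shape = 8.0+11/2 = 13.5, scale = 12.7+17.4/2 = 21.4).
Mode = β/(α+1) = 21.4/14.5 = 1.476.
Mean = β/(α−1) = 21.4/12.5 = 1.712.
Mean > mode: the posterior has a right tail.

MAP: 1.476. Posterior mean: 1.712.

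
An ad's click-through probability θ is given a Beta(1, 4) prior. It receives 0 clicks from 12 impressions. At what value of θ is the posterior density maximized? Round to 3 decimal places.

0.000

Posterior: Beta(1+0, 4+12) = Beta(1, 16).
Since α = 1 ≤ 1 and β > 1, the Beta density is monotone decreasing on [0,1]; the mode is at 0.
Mean = 1/(1+16) = 0.059.
This is the posterior mode — the MAP estimate.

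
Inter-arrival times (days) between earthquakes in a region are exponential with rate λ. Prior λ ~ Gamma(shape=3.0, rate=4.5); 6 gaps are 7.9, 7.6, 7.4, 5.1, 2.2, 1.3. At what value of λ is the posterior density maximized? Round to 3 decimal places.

Σ times = 31.5. Posterior: Gamma(shape = 3.0+6 = 9.0, rate = 4.5+31.5 = 36.0).
Mode = (α−1)/β = 8.0/36.0 = 0.222.
Mean = α/β = 9.0/36.0 = 0.250.
This is the posterior mode — the MAP estimate.

0.222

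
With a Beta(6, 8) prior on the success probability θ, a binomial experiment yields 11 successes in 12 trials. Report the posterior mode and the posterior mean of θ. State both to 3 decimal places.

Posterior: Beta(6+11, 8+1) = Beta(17, 9).
Mode = (17−1)/(17+9−2) = 16/24 = 0.667.
Mean = 17/(17+9) = 17/26 = 0.654.

MAP: 0.667. Posterior mean: 0.654.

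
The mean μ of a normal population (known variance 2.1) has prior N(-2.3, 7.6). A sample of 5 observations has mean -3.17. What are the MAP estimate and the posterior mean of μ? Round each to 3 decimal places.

MAP = -3.124; posterior mean = -3.124

Posterior for μ is Normal. Precision-weighted mean: (1/7.6·-2.3 + 5/2.1·-3.17) / (1/7.6 + 5/2.1) = -3.124.
A Normal posterior is symmetric, so mode = mean.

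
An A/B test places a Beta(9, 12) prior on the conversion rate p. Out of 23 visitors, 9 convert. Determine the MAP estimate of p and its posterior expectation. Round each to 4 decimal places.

MAP estimate = 0.4048, posterior expectation = 0.4091

Posterior: Beta(9+9, 12+14) = Beta(18, 26).
Mode = (18−1)/(18+26−2) = 17/42 = 0.4048.
Mean = 18/(18+26) = 18/44 = 0.4091.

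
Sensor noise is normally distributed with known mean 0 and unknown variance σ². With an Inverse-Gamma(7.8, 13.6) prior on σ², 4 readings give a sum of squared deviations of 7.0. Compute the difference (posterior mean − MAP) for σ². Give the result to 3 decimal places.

0.360

Posterior: Inverse-Gamma(shape = 7.8+4/2 = 9.8, scale = 13.6+7.0/2 = 17.1).
Mode = β/(α+1) = 17.1/10.8 = 1.583.
Mean = β/(α−1) = 17.1/8.8 = 1.943.
Difference = 1.943 − 1.583 = 0.360.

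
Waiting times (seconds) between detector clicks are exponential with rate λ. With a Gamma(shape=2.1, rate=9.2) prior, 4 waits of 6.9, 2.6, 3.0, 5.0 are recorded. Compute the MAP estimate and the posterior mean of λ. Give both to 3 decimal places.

Σ times = 17.5. Posterior: Gamma(shape = 2.1+4 = 6.1, rate = 9.2+17.5 = 26.7).
Mode = (α−1)/β = 5.1/26.7 = 0.191.
Mean = α/β = 6.1/26.7 = 0.228.
The mean is pulled above the mode by the posterior's right skew.

MAP estimate = 0.191, posterior mean = 0.228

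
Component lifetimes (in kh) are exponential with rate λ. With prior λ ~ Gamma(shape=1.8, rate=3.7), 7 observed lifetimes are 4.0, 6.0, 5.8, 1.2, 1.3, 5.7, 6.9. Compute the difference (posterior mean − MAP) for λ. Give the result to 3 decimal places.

Σ times = 30.9. Posterior: Gamma(shape = 1.8+7 = 8.8, rate = 3.7+30.9 = 34.6).
Mode = (α−1)/β = 7.8/34.6 = 0.225.
Mean = α/β = 8.8/34.6 = 0.254.
Difference = 0.254 − 0.225 = 0.029.

0.029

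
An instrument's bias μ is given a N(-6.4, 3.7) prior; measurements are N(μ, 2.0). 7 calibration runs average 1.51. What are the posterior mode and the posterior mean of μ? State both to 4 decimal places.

MAP: 0.9430. Posterior mean: 0.9430.

Posterior for μ is Normal. Precision-weighted mean: (1/3.7·-6.4 + 7/2.0·1.51) / (1/3.7 + 7/2.0) = 0.9430.
A Normal posterior is symmetric, so mode = mean.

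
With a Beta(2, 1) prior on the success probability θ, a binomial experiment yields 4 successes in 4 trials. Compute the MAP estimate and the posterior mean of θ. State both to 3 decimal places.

MAP: 1.000. Posterior mean: 0.857.

Posterior: Beta(2+4, 1+0) = Beta(6, 1).
Since β = 1 ≤ 1 and α > 1, the Beta density is monotone increasing on [0,1]; the mode is at 1.
Mean = 6/(6+1) = 0.857.
Mode > mean: the posterior has a left tail.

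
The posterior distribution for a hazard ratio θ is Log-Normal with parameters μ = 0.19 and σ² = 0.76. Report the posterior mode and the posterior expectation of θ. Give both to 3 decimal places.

θ_MAP = 0.566, E[θ|data] = 1.768

Mode = exp(μ − σ²) = exp(-0.57) = 0.566.
Mean = exp(μ + σ²/2) = exp(0.570) = 1.768.
The posterior is right-skewed, so the mean exceeds the mode.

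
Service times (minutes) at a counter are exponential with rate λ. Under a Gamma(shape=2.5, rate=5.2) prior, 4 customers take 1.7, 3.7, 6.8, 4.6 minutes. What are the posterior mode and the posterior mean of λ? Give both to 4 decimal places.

Σ times = 16.8. Posterior: Gamma(shape = 2.5+4 = 6.5, rate = 5.2+16.8 = 22.0).
Mode = (α−1)/β = 5.5/22.0 = 0.2500.
Mean = α/β = 6.5/22.0 = 0.2955.
Right-skewed posterior ⇒ mode < mean.

MAP = 0.2500, posterior mean = 0.2955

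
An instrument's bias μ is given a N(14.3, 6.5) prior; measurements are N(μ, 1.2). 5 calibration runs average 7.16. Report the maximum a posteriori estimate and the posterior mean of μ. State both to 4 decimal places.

MAP = 7.4142, posterior mean = 7.4142

Posterior for μ is Normal. Precision-weighted mean: (1/6.5·14.3 + 5/1.2·7.16) / (1/6.5 + 5/1.2) = 7.4142.
A Normal posterior is symmetric, so mode = mean.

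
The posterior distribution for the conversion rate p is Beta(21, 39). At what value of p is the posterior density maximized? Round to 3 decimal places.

Mode = (21−1)/(21+39−2) = 20/58 = 0.345.
Mean = 21/(21+39) = 21/60 = 0.350.
This is the posterior mode — the MAP estimate.

0.345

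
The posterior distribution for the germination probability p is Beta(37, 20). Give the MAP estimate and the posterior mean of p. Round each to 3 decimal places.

Mode = (37−1)/(37+20−2) = 36/55 = 0.655.
Mean = 37/(37+20) = 37/57 = 0.649.

MAP estimate = 0.655, posterior mean = 0.649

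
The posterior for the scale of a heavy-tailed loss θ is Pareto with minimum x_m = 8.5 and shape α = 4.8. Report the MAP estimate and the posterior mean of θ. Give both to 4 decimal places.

MAP: 8.5000. Posterior mean: 10.7368.

The Pareto density is strictly decreasing on [x_m, ∞), so the mode is x_m = 8.5000.
Mean = α·x_m/(α−1) = 4.8·8.5/3.8 = 10.7368.
Right-skewed posterior ⇒ mode < mean.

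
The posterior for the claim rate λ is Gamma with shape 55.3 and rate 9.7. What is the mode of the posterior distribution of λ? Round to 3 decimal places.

5.598

Mode = (α−1)/β = 54.3/9.7 = 5.598.
Mean = α/β = 55.3/9.7 = 5.701.
This is the posterior mode — the MAP estimate.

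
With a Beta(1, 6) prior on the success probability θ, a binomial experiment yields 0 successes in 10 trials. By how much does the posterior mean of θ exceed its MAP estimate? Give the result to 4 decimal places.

0.0588

Posterior: Beta(1+0, 6+10) = Beta(1, 16).
Since α = 1 ≤ 1 and β > 1, the Beta density is monotone decreasing on [0,1]; the mode is at 0.
Mean = 1/(1+16) = 0.0588.
Difference = 0.0588 − 0.0000 = 0.0588.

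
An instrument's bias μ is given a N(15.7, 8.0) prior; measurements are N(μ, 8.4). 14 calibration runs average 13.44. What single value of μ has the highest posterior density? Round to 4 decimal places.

13.5977

Posterior for μ is Normal. Precision-weighted mean: (1/8.0·15.7 + 14/8.4·13.44) / (1/8.0 + 14/8.4) = 13.5977.
A Normal posterior is symmetric, so mode = mean.
This is the posterior mode — the MAP estimate.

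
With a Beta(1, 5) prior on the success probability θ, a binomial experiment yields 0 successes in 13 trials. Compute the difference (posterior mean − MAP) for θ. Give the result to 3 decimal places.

Posterior: Beta(1+0, 5+13) = Beta(1, 18).
Since α = 1 ≤ 1 and β > 1, the Beta density is monotone decreasing on [0,1]; the mode is at 0.
Mean = 1/(1+18) = 0.053.
Difference = 0.053 − 0.000 = 0.053.

0.053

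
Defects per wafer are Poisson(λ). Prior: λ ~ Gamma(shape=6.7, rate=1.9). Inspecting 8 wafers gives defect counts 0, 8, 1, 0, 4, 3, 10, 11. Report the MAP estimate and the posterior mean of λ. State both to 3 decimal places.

Σ counts = 37. Posterior: Gamma(shape = 6.7+37 = 43.7, rate = 1.9+8 = 9.9).
Mode = (α−1)/β = 42.7/9.9 = 4.313.
Mean = α/β = 43.7/9.9 = 4.414.
Mean > mode: the posterior has a right tail.

MAP estimate = 4.313, posterior mean = 4.414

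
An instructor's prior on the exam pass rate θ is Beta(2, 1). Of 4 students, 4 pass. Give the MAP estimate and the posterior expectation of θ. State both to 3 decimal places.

Posterior: Beta(2+4, 1+0) = Beta(6, 1).
Since β = 1 ≤ 1 and α > 1, the Beta density is monotone increasing on [0,1]; the mode is at 1.
Mean = 6/(6+1) = 0.857.

MAP: 1.000. Posterior mean: 0.857.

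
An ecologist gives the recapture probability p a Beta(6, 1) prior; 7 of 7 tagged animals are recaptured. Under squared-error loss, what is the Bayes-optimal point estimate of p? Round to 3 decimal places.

0.929

Posterior: Beta(6+7, 1+0) = Beta(13, 1).
Since β = 1 ≤ 1 and α > 1, the Beta density is monotone increasing on [0,1]; the mode is at 1.
Mean = 13/(13+1) = 0.929.
Squared-error loss ⇒ the optimal estimator is the posterior mean.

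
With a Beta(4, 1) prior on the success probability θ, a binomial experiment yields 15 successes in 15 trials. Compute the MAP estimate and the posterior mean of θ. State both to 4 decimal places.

θ_MAP = 1.0000, E[θ|data] = 0.9500

Posterior: Beta(4+15, 1+0) = Beta(19, 1).
Since β = 1 ≤ 1 and α > 1, the Beta density is monotone increasing on [0,1]; the mode is at 1.
Mean = 19/(19+1) = 0.9500.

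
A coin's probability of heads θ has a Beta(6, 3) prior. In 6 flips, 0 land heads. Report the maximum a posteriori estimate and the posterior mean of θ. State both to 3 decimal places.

θ_MAP = 0.385, E[θ|data] = 0.400

Posterior: Beta(6+0, 3+6) = Beta(6, 9).
Mode = (6−1)/(6+9−2) = 5/13 = 0.385.
Mean = 6/(6+9) = 6/15 = 0.400.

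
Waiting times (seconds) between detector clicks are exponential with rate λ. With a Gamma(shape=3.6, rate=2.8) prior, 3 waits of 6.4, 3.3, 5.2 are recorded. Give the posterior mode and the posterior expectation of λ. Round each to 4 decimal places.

λ_MAP = 0.3164, E[λ|data] = 0.3729

Σ times = 14.9. Posterior: Gamma(shape = 3.6+3 = 6.6, rate = 2.8+14.9 = 17.7).
Mode = (α−1)/β = 5.6/17.7 = 0.3164.
Mean = α/β = 6.6/17.7 = 0.3729.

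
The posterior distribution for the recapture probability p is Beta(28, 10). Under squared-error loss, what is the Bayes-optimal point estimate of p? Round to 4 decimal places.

Mode = (28−1)/(28+10−2) = 27/36 = 0.7500.
Mean = 28/(28+10) = 28/38 = 0.7368.
Squared-error loss ⇒ the optimal estimator is the posterior mean.

0.7368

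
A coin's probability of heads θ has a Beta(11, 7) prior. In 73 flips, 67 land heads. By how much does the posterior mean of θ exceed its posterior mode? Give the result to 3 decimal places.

-0.008

Posterior: Beta(11+67, 7+6) = Beta(78, 13).
Mode = (78−1)/(78+13−2) = 77/89 = 0.865.
Mean = 78/(78+13) = 78/91 = 0.857.
Difference = 0.857 − 0.865 = -0.008.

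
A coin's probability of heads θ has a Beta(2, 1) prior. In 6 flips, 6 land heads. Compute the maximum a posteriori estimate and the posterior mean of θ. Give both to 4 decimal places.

Posterior: Beta(2+6, 1+0) = Beta(8, 1).
Since β = 1 ≤ 1 and α > 1, the Beta density is monotone increasing on [0,1]; the mode is at 1.
Mean = 8/(8+1) = 0.8889.

MAP = 1.0000; posterior mean = 0.8889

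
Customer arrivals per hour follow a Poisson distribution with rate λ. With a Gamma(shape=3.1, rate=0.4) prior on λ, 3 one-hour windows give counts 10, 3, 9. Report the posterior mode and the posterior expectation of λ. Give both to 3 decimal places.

Σ counts = 22. Posterior: Gamma(shape = 3.1+22 = 25.1, rate = 0.4+3 = 3.4).
Mode = (α−1)/β = 24.1/3.4 = 7.088.
Mean = α/β = 25.1/3.4 = 7.382.

MAP: 7.088. Posterior mean: 7.382.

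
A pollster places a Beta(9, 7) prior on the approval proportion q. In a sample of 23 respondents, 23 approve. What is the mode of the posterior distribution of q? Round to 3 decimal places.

0.838

Posterior: Beta(9+23, 7+0) = Beta(32, 7).
Mode = (32−1)/(32+7−2) = 31/37 = 0.838.
Mean = 32/(32+7) = 32/39 = 0.821.
This is the posterior mode — the MAP estimate.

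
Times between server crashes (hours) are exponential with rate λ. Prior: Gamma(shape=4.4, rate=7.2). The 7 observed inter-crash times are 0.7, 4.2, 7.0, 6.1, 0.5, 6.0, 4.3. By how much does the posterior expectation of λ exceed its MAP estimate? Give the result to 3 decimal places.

Σ times = 28.8. Posterior: Gamma(shape = 4.4+7 = 11.4, rate = 7.2+28.8 = 36.0).
Mode = (α−1)/β = 10.4/36.0 = 0.289.
Mean = α/β = 11.4/36.0 = 0.317.
Difference = 0.317 − 0.289 = 0.028.
Mean > mode: the posterior has a right tail.

0.028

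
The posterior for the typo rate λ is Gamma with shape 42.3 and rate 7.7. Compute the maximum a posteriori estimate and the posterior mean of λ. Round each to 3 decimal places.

Mode = (α−1)/β = 41.3/7.7 = 5.364.
Mean = α/β = 42.3/7.7 = 5.494.

maximum a posteriori estimate = 5.364, posterior mean = 5.494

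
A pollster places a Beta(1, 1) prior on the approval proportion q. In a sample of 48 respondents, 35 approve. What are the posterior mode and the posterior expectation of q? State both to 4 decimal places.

Posterior: Beta(1+35, 1+13) = Beta(36, 14).
Mode = (36−1)/(36+14−2) = 35/48 = 0.7292.
With a flat prior the MAP equals the MLE, 35/48.
Mean = 36/(36+14) = 36/50 = 0.7200.
Mode > mean: the posterior has a left tail.

posterior mode = 0.7292, posterior expectation = 0.7200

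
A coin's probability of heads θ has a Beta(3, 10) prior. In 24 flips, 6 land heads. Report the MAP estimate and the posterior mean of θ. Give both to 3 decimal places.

Posterior: Beta(3+6, 10+18) = Beta(9, 28).
Mode = (9−1)/(9+28−2) = 8/35 = 0.229.
Mean = 9/(9+28) = 9/37 = 0.243.
Right-skewed posterior ⇒ mode < mean.

MAP estimate = 0.229, posterior mean = 0.243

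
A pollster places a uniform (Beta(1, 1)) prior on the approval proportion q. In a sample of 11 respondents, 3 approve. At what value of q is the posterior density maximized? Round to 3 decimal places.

Posterior: Beta(1+3, 1+8) = Beta(4, 9).
Mode = (4−1)/(4+9−2) = 3/11 = 0.273.
With a flat prior the MAP equals the MLE, 3/11.
Mean = 4/(4+9) = 4/13 = 0.308.
This is the posterior mode — the MAP estimate.

0.273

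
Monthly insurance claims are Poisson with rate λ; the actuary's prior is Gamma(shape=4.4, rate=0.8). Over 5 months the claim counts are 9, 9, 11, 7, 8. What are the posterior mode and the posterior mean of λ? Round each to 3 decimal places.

λ_MAP = 8.172, E[λ|data] = 8.345

Σ counts = 44. Posterior: Gamma(shape = 4.4+44 = 48.4, rate = 0.8+5 = 5.8).
Mode = (α−1)/β = 47.4/5.8 = 8.172.
Mean = α/β = 48.4/5.8 = 8.345.
The posterior is right-skewed, so the mean exceeds the mode.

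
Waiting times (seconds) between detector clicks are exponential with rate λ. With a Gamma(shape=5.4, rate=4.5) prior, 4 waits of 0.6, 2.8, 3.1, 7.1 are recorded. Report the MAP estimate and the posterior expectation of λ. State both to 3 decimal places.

MAP = 0.464, posterior mean = 0.519

Σ times = 13.6. Posterior: Gamma(shape = 5.4+4 = 9.4, rate = 4.5+13.6 = 18.1).
Mode = (α−1)/β = 8.4/18.1 = 0.464.
Mean = α/β = 9.4/18.1 = 0.519.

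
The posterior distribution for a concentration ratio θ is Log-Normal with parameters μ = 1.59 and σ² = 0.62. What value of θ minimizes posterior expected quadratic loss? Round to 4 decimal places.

6.6859

Mode = exp(μ − σ²) = exp(0.97) = 2.6379.
Mean = exp(μ + σ²/2) = exp(1.900) = 6.6859.
Quadratic loss ⇒ the optimal estimator is the posterior mean.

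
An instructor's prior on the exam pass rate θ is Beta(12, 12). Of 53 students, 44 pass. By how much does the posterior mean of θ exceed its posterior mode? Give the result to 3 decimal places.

Posterior: Beta(12+44, 12+9) = Beta(56, 21).
Mode = (56−1)/(56+21−2) = 55/75 = 0.733.
Mean = 56/(56+21) = 56/77 = 0.727.
Difference = 0.727 − 0.733 = -0.006.

-0.006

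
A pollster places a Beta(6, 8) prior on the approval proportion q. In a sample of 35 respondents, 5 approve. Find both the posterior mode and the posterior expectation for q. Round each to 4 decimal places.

Posterior: Beta(6+5, 8+30) = Beta(11, 38).
Mode = (11−1)/(11+38−2) = 10/47 = 0.2128.
Mean = 11/(11+38) = 11/49 = 0.2245.
Mean > mode: the posterior has a right tail.

q_MAP = 0.2128, E[q|data] = 0.2245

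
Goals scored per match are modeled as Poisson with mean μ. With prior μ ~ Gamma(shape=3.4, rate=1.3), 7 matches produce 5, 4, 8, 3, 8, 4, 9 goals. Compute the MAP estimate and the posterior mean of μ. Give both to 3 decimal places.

MAP = 5.229; posterior mean = 5.349

Σ counts = 41. Posterior: Gamma(shape = 3.4+41 = 44.4, rate = 1.3+7 = 8.3).
Mode = (α−1)/β = 43.4/8.3 = 5.229.
Mean = α/β = 44.4/8.3 = 5.349.
Mean > mode: the posterior has a right tail.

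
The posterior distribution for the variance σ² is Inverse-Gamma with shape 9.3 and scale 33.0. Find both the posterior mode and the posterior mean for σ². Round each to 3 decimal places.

Mode = β/(α+1) = 33.0/10.3 = 3.204.
Mean = β/(α−1) = 33.0/8.3 = 3.976.

MAP: 3.204. Posterior mean: 3.976.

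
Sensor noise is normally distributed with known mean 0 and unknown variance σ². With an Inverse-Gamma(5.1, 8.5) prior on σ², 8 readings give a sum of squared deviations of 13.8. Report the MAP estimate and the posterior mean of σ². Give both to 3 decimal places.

MAP = 1.525, posterior mean = 1.901

Posterior: Inverse-Gamma(shape = 5.1+8/2 = 9.1, scale = 8.5+13.8/2 = 15.4).
Mode = β/(α+1) = 15.4/10.1 = 1.525.
Mean = β/(α−1) = 15.4/8.1 = 1.901.
Mean > mode: the posterior has a right tail.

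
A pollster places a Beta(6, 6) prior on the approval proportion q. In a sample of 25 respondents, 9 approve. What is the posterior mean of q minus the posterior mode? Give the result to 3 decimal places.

0.005

Posterior: Beta(6+9, 6+16) = Beta(15, 22).
Mode = (15−1)/(15+22−2) = 14/35 = 0.400.
Mean = 15/(15+22) = 15/37 = 0.405.
Difference = 0.405 − 0.400 = 0.005.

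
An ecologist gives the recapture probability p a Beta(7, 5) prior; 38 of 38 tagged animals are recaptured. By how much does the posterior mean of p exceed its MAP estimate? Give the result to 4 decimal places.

-0.0167

Posterior: Beta(7+38, 5+0) = Beta(45, 5).
Mode = (45−1)/(45+5−2) = 44/48 = 0.9167.
Mean = 45/(45+5) = 45/50 = 0.9000.
Difference = 0.9000 − 0.9167 = -0.0167.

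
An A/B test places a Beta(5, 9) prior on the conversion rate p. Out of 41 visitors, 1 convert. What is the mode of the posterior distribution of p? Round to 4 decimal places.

Posterior: Beta(5+1, 9+40) = Beta(6, 49).
Mode = (6−1)/(6+49−2) = 5/53 = 0.0943.
Mean = 6/(6+49) = 6/55 = 0.1091.
This is the posterior mode — the MAP estimate.

0.0943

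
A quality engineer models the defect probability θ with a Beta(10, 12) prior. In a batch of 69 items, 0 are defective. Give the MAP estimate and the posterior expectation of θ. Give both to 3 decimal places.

Posterior: Beta(10+0, 12+69) = Beta(10, 81).
Mode = (10−1)/(10+81−2) = 9/89 = 0.101.
Mean = 10/(10+81) = 10/91 = 0.110.
The mean is pulled above the mode by the posterior's right skew.

θ_MAP = 0.101, E[θ|data] = 0.110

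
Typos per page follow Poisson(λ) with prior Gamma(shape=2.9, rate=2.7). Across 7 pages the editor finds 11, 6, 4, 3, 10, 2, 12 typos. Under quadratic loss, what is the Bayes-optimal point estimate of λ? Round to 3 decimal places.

5.247

Σ counts = 48. Posterior: Gamma(shape = 2.9+48 = 50.9, rate = 2.7+7 = 9.7).
Mode = (α−1)/β = 49.9/9.7 = 5.144.
Mean = α/β = 50.9/9.7 = 5.247.
Quadratic loss ⇒ the optimal estimator is the posterior mean.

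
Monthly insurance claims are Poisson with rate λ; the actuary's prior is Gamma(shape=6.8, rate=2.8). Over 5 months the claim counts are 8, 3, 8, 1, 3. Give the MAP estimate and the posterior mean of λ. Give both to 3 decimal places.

λ_MAP = 3.692, E[λ|data] = 3.821

Σ counts = 23. Posterior: Gamma(shape = 6.8+23 = 29.8, rate = 2.8+5 = 7.8).
Mode = (α−1)/β = 28.8/7.8 = 3.692.
Mean = α/β = 29.8/7.8 = 3.821.
Mean > mode: the posterior has a right tail.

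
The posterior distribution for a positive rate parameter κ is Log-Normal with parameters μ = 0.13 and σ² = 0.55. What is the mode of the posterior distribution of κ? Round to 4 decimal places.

Mode = exp(μ − σ²) = exp(-0.42) = 0.6570.
Mean = exp(μ + σ²/2) = exp(0.405) = 1.4993.
This is the posterior mode — the MAP estimate.

0.6570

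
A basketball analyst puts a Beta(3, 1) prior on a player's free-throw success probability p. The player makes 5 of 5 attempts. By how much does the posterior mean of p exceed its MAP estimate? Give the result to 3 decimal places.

Posterior: Beta(3+5, 1+0) = Beta(8, 1).
Since β = 1 ≤ 1 and α > 1, the Beta density is monotone increasing on [0,1]; the mode is at 1.
Mean = 8/(8+1) = 0.889.
Difference = 0.889 − 1.000 = -0.111.

-0.111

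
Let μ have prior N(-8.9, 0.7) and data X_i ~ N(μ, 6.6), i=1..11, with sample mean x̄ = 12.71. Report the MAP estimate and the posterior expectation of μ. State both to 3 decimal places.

μ_MAP = 2.736, E[μ|data] = 2.736

Posterior for μ is Normal. Precision-weighted mean: (1/0.7·-8.9 + 11/6.6·12.71) / (1/0.7 + 11/6.6) = 2.736.
A Normal posterior is symmetric, so mode = mean.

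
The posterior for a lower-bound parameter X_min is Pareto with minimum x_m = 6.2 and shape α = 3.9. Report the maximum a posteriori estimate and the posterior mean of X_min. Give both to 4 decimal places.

The Pareto density is strictly decreasing on [x_m, ∞), so the mode is x_m = 6.2000.
Mean = α·x_m/(α−1) = 3.9·6.2/2.9 = 8.3379.
The posterior is right-skewed, so the mean exceeds the mode.

MAP = 6.2000; posterior mean = 8.3379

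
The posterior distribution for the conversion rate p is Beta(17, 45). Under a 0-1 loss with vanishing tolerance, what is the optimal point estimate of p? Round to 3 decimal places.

0.267

Mode = (17−1)/(17+45−2) = 16/60 = 0.267.
Mean = 17/(17+45) = 17/62 = 0.274.
This is the posterior mode — the MAP estimate.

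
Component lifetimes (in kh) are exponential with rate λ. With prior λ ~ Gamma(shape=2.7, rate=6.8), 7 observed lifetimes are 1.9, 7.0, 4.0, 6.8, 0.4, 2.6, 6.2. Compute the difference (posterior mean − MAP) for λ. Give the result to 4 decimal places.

Σ times = 28.9. Posterior: Gamma(shape = 2.7+7 = 9.7, rate = 6.8+28.9 = 35.7).
Mode = (α−1)/β = 8.7/35.7 = 0.2437.
Mean = α/β = 9.7/35.7 = 0.2717.
Difference = 0.2717 − 0.2437 = 0.0280.

0.0280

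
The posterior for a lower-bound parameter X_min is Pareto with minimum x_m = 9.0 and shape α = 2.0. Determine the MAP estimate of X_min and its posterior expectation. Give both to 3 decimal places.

MAP = 9.000, posterior mean = 18.000

The Pareto density is strictly decreasing on [x_m, ∞), so the mode is x_m = 9.000.
Mean = α·x_m/(α−1) = 2.0·9.0/1.0 = 18.000.
The posterior is right-skewed, so the mean exceeds the mode.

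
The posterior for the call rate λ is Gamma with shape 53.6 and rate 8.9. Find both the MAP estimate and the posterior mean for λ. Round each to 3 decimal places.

Mode = (α−1)/β = 52.6/8.9 = 5.910.
Mean = α/β = 53.6/8.9 = 6.022.

MAP: 5.910. Posterior mean: 6.022.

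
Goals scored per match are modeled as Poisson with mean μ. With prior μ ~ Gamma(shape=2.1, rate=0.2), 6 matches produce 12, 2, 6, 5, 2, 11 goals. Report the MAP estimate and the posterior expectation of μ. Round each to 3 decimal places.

MAP: 6.306. Posterior mean: 6.468.

Σ counts = 38. Posterior: Gamma(shape = 2.1+38 = 40.1, rate = 0.2+6 = 6.2).
Mode = (α−1)/β = 39.1/6.2 = 6.306.
Mean = α/β = 40.1/6.2 = 6.468.
The posterior is right-skewed, so the mean exceeds the mode.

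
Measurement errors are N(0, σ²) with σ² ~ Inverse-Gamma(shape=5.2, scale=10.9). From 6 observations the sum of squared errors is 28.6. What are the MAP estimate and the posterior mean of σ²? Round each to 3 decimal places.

MAP = 2.739, posterior mean = 3.500

Posterior: Inverse-Gamma(shape = 5.2+6/2 = 8.2, scale = 10.9+28.6/2 = 25.2).
Mode = β/(α+1) = 25.2/9.2 = 2.739.
Mean = β/(α−1) = 25.2/7.2 = 3.500.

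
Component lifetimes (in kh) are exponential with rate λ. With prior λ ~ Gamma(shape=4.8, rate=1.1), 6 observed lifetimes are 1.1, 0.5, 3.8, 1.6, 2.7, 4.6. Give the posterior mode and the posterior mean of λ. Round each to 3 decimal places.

MAP: 0.636. Posterior mean: 0.701.

Σ times = 14.3. Posterior: Gamma(shape = 4.8+6 = 10.8, rate = 1.1+14.3 = 15.4).
Mode = (α−1)/β = 9.8/15.4 = 0.636.
Mean = α/β = 10.8/15.4 = 0.701.
The posterior is right-skewed, so the mean exceeds the mode.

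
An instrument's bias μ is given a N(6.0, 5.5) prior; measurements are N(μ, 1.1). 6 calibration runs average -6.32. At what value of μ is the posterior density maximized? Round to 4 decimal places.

-5.9226

Posterior for μ is Normal. Precision-weighted mean: (1/5.5·6.0 + 6/1.1·-6.32) / (1/5.5 + 6/1.1) = -5.9226.
A Normal posterior is symmetric, so mode = mean.
This is the posterior mode — the MAP estimate.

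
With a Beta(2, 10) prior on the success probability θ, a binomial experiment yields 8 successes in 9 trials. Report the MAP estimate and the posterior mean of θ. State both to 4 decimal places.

MAP: 0.4737. Posterior mean: 0.4762.

Posterior: Beta(2+8, 10+1) = Beta(10, 11).
Mode = (10−1)/(10+11−2) = 9/19 = 0.4737.
Mean = 10/(10+11) = 10/21 = 0.4762.
The mean is pulled above the mode by the posterior's right skew.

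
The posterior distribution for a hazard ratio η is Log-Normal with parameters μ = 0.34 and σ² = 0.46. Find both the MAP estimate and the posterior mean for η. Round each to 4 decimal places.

MAP = 0.8869, posterior mean = 1.7683

Mode = exp(μ − σ²) = exp(-0.12) = 0.8869.
Mean = exp(μ + σ²/2) = exp(0.570) = 1.7683.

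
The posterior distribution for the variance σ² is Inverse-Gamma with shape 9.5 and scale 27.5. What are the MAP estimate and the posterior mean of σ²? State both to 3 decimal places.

Mode = β/(α+1) = 27.5/10.5 = 2.619.
Mean = β/(α−1) = 27.5/8.5 = 3.235.

MAP = 2.619, posterior mean = 3.235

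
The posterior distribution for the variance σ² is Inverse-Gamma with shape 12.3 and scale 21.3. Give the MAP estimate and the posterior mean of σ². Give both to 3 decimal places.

Mode = β/(α+1) = 21.3/13.3 = 1.602.
Mean = β/(α−1) = 21.3/11.3 = 1.885.
Right-skewed posterior ⇒ mode < mean.

σ²_MAP = 1.602, E[σ²|data] = 1.885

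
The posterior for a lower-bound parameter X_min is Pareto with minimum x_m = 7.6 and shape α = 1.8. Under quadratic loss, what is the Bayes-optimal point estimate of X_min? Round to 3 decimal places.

The Pareto density is strictly decreasing on [x_m, ∞), so the mode is x_m = 7.600.
Mean = α·x_m/(α−1) = 1.8·7.6/0.8 = 17.100.
Quadratic loss ⇒ the optimal estimator is the posterior mean.

17.100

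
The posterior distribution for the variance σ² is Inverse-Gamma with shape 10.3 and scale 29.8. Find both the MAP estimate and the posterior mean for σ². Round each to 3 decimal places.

σ²_MAP = 2.637, E[σ²|data] = 3.204

Mode = β/(α+1) = 29.8/11.3 = 2.637.
Mean = β/(α−1) = 29.8/9.3 = 3.204.
Mean > mode: the posterior has a right tail.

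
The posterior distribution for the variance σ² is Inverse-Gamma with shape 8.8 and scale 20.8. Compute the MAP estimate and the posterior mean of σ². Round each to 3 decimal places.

MAP = 2.122; posterior mean = 2.667

Mode = β/(α+1) = 20.8/9.8 = 2.122.
Mean = β/(α−1) = 20.8/7.8 = 2.667.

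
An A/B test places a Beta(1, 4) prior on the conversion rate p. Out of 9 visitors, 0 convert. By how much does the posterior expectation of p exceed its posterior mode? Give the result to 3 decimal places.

0.071

Posterior: Beta(1+0, 4+9) = Beta(1, 13).
Since α = 1 ≤ 1 and β > 1, the Beta density is monotone decreasing on [0,1]; the mode is at 0.
Mean = 1/(1+13) = 0.071.
Difference = 0.071 − 0.000 = 0.071.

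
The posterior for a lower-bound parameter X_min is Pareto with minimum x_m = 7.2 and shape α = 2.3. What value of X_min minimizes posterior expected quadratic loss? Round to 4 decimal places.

12.7385

The Pareto density is strictly decreasing on [x_m, ∞), so the mode is x_m = 7.2000.
Mean = α·x_m/(α−1) = 2.3·7.2/1.3 = 12.7385.
Quadratic loss ⇒ the optimal estimator is the posterior mean.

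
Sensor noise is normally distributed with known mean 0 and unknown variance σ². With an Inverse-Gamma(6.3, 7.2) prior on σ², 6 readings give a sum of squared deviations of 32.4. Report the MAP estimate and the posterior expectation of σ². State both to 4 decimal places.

MAP = 2.2718, posterior mean = 2.8193

Posterior: Inverse-Gamma(shape = 6.3+6/2 = 9.3, scale = 7.2+32.4/2 = 23.4).
Mode = β/(α+1) = 23.4/10.3 = 2.2718.
Mean = β/(α−1) = 23.4/8.3 = 2.8193.
Mean > mode: the posterior has a right tail.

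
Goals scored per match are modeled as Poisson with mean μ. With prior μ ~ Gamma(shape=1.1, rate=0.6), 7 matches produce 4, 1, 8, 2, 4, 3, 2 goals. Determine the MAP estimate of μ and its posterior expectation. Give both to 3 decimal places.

μ_MAP = 3.171, E[μ|data] = 3.303

Σ counts = 24. Posterior: Gamma(shape = 1.1+24 = 25.1, rate = 0.6+7 = 7.6).
Mode = (α−1)/β = 24.1/7.6 = 3.171.
Mean = α/β = 25.1/7.6 = 3.303.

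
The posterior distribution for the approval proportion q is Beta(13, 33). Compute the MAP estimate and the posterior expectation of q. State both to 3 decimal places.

Mode = (13−1)/(13+33−2) = 12/44 = 0.273.
Mean = 13/(13+33) = 13/46 = 0.283.
The posterior is right-skewed, so the mean exceeds the mode.

MAP estimate = 0.273, posterior expectation = 0.283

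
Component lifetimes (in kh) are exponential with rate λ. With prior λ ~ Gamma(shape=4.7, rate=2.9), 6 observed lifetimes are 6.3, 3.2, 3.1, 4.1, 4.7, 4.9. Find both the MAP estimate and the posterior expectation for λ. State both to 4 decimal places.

λ_MAP = 0.3322, E[λ|data] = 0.3664

Σ times = 26.3. Posterior: Gamma(shape = 4.7+6 = 10.7, rate = 2.9+26.3 = 29.2).
Mode = (α−1)/β = 9.7/29.2 = 0.3322.
Mean = α/β = 10.7/29.2 = 0.3664.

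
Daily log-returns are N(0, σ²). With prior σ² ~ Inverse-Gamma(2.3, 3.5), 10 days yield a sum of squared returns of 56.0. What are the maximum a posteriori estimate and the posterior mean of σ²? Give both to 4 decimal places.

Posterior: Inverse-Gamma(shape = 2.3+10/2 = 7.3, scale = 3.5+56.0/2 = 31.5).
Mode = β/(α+1) = 31.5/8.3 = 3.7952.
Mean = β/(α−1) = 31.5/6.3 = 5.0000.

MAP = 3.7952, posterior mean = 5.0000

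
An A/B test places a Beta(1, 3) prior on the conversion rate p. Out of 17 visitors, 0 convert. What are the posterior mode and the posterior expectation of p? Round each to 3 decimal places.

MAP: 0.000. Posterior mean: 0.048.

Posterior: Beta(1+0, 3+17) = Beta(1, 20).
Since α = 1 ≤ 1 and β > 1, the Beta density is monotone decreasing on [0,1]; the mode is at 0.
Mean = 1/(1+20) = 0.048.
The posterior is right-skewed, so the mean exceeds the mode.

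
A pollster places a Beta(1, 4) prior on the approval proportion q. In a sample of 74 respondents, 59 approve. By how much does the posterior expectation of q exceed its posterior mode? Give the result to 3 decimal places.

Posterior: Beta(1+59, 4+15) = Beta(60, 19).
Mode = (60−1)/(60+19−2) = 59/77 = 0.766.
Mean = 60/(60+19) = 60/79 = 0.759.
Difference = 0.759 − 0.766 = -0.007.

-0.007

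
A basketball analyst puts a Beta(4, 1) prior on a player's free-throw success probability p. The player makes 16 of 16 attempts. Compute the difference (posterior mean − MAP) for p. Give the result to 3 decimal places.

Posterior: Beta(4+16, 1+0) = Beta(20, 1).
Since β = 1 ≤ 1 and α > 1, the Beta density is monotone increasing on [0,1]; the mode is at 1.
Mean = 20/(20+1) = 0.952.
Difference = 0.952 − 1.000 = -0.048.
Left-skewed posterior ⇒ mean < mode.

-0.048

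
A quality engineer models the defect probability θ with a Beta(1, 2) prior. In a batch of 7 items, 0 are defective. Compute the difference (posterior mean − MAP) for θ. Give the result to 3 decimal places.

Posterior: Beta(1+0, 2+7) = Beta(1, 9).
Since α = 1 ≤ 1 and β > 1, the Beta density is monotone decreasing on [0,1]; the mode is at 0.
Mean = 1/(1+9) = 0.100.
Difference = 0.100 − 0.000 = 0.100.
The posterior is right-skewed, so the mean exceeds the mode.

0.100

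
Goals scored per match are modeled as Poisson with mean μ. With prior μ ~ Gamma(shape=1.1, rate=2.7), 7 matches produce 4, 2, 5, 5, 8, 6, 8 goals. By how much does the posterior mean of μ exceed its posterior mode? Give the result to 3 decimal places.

0.103

Σ counts = 38. Posterior: Gamma(shape = 1.1+38 = 39.1, rate = 2.7+7 = 9.7).
Mode = (α−1)/β = 38.1/9.7 = 3.928.
Mean = α/β = 39.1/9.7 = 4.031.
Difference = 4.031 − 3.928 = 0.103.
Mean > mode: the posterior has a right tail.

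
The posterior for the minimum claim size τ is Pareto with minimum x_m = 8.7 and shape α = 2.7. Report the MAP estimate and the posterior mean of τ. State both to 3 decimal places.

The Pareto density is strictly decreasing on [x_m, ∞), so the mode is x_m = 8.700.
Mean = α·x_m/(α−1) = 2.7·8.7/1.7 = 13.818.

MAP estimate = 8.700, posterior mean = 13.818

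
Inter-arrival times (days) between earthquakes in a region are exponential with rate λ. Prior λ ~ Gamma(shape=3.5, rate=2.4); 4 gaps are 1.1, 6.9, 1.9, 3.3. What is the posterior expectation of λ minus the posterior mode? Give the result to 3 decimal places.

Σ times = 13.2. Posterior: Gamma(shape = 3.5+4 = 7.5, rate = 2.4+13.2 = 15.6).
Mode = (α−1)/β = 6.5/15.6 = 0.417.
Mean = α/β = 7.5/15.6 = 0.481.
Difference = 0.481 − 0.417 = 0.064.

0.064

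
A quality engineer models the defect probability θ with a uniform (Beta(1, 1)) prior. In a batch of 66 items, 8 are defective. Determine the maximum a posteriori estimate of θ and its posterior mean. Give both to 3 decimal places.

Posterior: Beta(1+8, 1+58) = Beta(9, 59).
Mode = (9−1)/(9+59−2) = 8/66 = 0.121.
With a flat prior the MAP equals the MLE, 8/66.
Mean = 9/(9+59) = 9/68 = 0.132.
Mean > mode: the posterior has a right tail.

θ_MAP = 0.121, E[θ|data] = 0.132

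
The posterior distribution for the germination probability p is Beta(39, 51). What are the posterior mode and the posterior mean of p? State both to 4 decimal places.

MAP = 0.4318; posterior mean = 0.4333

Mode = (39−1)/(39+51−2) = 38/88 = 0.4318.
Mean = 39/(39+51) = 39/90 = 0.4333.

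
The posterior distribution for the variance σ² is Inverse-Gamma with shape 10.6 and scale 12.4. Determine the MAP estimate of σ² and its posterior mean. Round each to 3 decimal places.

MAP = 1.069, posterior mean = 1.292

Mode = β/(α+1) = 12.4/11.6 = 1.069.
Mean = β/(α−1) = 12.4/9.6 = 1.292.
Mean > mode: the posterior has a right tail.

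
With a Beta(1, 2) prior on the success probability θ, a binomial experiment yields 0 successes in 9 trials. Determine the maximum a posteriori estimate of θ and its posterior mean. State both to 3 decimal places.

Posterior: Beta(1+0, 2+9) = Beta(1, 11).
Since α = 1 ≤ 1 and β > 1, the Beta density is monotone decreasing on [0,1]; the mode is at 0.
Mean = 1/(1+11) = 0.083.

maximum a posteriori estimate = 0.000, posterior mean = 0.083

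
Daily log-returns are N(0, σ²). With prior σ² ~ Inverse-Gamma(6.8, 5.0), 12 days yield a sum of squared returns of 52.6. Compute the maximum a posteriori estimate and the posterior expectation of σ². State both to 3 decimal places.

MAP = 2.268; posterior mean = 2.653

Posterior: Inverse-Gamma(shape = 6.8+12/2 = 12.8, scale = 5.0+52.6/2 = 31.3).
Mode = β/(α+1) = 31.3/13.8 = 2.268.
Mean = β/(α−1) = 31.3/11.8 = 2.653.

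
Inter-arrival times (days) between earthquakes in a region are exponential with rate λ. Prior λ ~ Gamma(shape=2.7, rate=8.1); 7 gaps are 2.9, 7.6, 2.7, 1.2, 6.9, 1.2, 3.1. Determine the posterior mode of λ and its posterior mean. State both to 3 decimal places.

λ_MAP = 0.258, E[λ|data] = 0.288

Σ times = 25.6. Posterior: Gamma(shape = 2.7+7 = 9.7, rate = 8.1+25.6 = 33.7).
Mode = (α−1)/β = 8.7/33.7 = 0.258.
Mean = α/β = 9.7/33.7 = 0.288.
The posterior is right-skewed, so the mean exceeds the mode.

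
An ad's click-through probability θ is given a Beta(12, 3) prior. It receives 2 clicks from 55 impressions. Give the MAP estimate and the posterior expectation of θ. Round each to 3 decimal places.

MAP estimate = 0.191, posterior expectation = 0.200

Posterior: Beta(12+2, 3+53) = Beta(14, 56).
Mode = (14−1)/(14+56−2) = 13/68 = 0.191.
Mean = 14/(14+56) = 14/70 = 0.200.
The posterior is right-skewed, so the mean exceeds the mode.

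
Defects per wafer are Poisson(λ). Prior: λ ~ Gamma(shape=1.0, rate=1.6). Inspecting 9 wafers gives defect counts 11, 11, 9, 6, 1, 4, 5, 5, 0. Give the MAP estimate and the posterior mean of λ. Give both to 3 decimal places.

Σ counts = 52. Posterior: Gamma(shape = 1.0+52 = 53.0, rate = 1.6+9 = 10.6).
Mode = (α−1)/β = 52.0/10.6 = 4.906.
Mean = α/β = 53.0/10.6 = 5.000.

MAP: 4.906. Posterior mean: 5.000.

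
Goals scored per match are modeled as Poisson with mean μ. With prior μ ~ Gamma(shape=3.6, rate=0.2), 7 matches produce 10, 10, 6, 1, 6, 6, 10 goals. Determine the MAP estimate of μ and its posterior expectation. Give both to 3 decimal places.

MAP estimate = 7.167, posterior expectation = 7.306

Σ counts = 49. Posterior: Gamma(shape = 3.6+49 = 52.6, rate = 0.2+7 = 7.2).
Mode = (α−1)/β = 51.6/7.2 = 7.167.
Mean = α/β = 52.6/7.2 = 7.306.
Mean > mode: the posterior has a right tail.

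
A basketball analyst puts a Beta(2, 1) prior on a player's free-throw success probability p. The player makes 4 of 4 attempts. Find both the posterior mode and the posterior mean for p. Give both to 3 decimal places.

Posterior: Beta(2+4, 1+0) = Beta(6, 1).
Since β = 1 ≤ 1 and α > 1, the Beta density is monotone increasing on [0,1]; the mode is at 1.
Mean = 6/(6+1) = 0.857.
The posterior is left-skewed, so the mode exceeds the mean.

MAP: 1.000. Posterior mean: 0.857.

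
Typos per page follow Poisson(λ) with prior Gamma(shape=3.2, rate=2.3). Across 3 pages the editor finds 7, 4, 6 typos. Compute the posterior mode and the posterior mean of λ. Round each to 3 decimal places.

Σ counts = 17. Posterior: Gamma(shape = 3.2+17 = 20.2, rate = 2.3+3 = 5.3).
Mode = (α−1)/β = 19.2/5.3 = 3.623.
Mean = α/β = 20.2/5.3 = 3.811.
Right-skewed posterior ⇒ mode < mean.

MAP = 3.623, posterior mean = 3.811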